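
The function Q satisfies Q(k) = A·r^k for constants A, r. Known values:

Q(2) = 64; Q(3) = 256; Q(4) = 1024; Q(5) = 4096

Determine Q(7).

Consecutive ratio: 256/64 = 4, and 1024/256 = 4, so r = 4.
Then A·4^2 = 64 gives A = 4, and Q(k) = 4·4^k.
Q(7) = 4·4^7 = 65536.

65536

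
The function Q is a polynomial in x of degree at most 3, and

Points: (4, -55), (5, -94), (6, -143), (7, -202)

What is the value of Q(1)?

First differences: -39, -49, -59. Second differences: -10, -10.
Level-2 differences are constant, so Q has degree 2.
Fitting a degree-2 polynomial gives Q(x) = -5x² + 6x + 1.
Then Q(1) = 2.

2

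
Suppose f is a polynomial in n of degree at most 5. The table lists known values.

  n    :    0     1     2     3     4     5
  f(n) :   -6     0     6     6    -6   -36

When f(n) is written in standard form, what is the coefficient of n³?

-1

First differences: 6, 6, 0, -12, -30. Second differences: 0, -6, -12, -18. Third differences: -6, -6, -6.
Level-3 differences are constant, so f has degree 3.
Fitting a degree-3 polynomial gives f(n) = -n³ + 3n² + 4n - 6.
The coefficient of n³ is -1.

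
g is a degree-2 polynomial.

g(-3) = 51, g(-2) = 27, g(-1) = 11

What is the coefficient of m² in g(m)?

4

Write g(m) = am² + bm + c; the 3 given values yield a linear system in the 3 coefficients.
Solving, g(m) = 4m² - 4m + 3.
The coefficient of m² is 4.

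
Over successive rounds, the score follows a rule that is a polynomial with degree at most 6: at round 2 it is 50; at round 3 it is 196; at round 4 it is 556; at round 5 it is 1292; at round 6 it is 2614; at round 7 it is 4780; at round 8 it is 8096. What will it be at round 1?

4

Write the value at n as P(n).
Write P(n) = an^6 + bn^5 + cn^4 + dn³ + en² + pn + q; the 7 given values yield a linear system in the 7 coefficients.
Solving, the top 2 coefficients vanish, and P(n) = 2n^4 - n³ + 6n² + 5n - 8.
Then P(1) = 4.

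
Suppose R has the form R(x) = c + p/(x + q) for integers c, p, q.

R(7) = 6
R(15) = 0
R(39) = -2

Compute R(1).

-21

(R(x) − c)(x + q) = p for each data point; the three points give a linear system in c and q, then p follows.
Solving: c = -3, q = -3, p = 36, so R(x) = -3 + 36/(x − 3).
Then R(1) = -3 + 36/(-2) = -21.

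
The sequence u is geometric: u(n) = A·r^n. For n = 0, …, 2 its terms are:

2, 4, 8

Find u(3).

16

Consecutive ratio: 4/2 = 2, and 8/4 = 2, so r = 2.
Then A·2^0 = 2 gives A = 2, and u(n) = 2·2^n.
u(3) = 2·2^3 = 16.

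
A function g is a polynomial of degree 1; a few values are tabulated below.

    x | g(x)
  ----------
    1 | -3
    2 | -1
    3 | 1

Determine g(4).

3

First differences: 2, 2.
Level-1 differences are constant, so g has degree 1.
Fitting a degree-1 polynomial gives g(x) = 2x - 5.
Then g(4) = 3.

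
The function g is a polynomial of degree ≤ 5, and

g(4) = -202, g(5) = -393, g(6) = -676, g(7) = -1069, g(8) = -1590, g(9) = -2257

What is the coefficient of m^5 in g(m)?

0

First differences: -191, -283, -393, -521, -667. Second differences: -92, -110, -128, -146. Third differences: -18, -18, -18.
Level-3 differences are constant, so g has degree 3.
Fitting a degree-3 polynomial gives g(m) = -3m³ - m² + m + 2.
The coefficient of m^5 is 0.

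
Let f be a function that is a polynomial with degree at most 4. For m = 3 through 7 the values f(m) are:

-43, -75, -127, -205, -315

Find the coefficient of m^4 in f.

0

First differences: -32, -52, -78, -110. Second differences: -20, -26, -32. Third differences: -6, -6.
Level-3 differences are constant, so f has degree 3.
Fitting a degree-3 polynomial gives f(m) = -m³ + 2m² - 9m - 7.
The coefficient of m^4 is 0.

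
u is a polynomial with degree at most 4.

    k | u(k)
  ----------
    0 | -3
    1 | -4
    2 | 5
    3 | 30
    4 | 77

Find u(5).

152

First differences: -1, 9, 25, 47. Second differences: 10, 16, 22. Third differences: 6, 6.
Level-3 differences are constant, so u has degree 3.
Extending the table by one column gives the next first difference 75, so u(5) = 77 + 75 = 152.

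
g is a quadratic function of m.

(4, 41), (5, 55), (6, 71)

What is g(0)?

Write g(m) = am² + bm + c; the 3 given values yield a linear system in the 3 coefficients.
Solving, g(m) = m² + 5m + 5.
The constant term is g(0) = 5.

5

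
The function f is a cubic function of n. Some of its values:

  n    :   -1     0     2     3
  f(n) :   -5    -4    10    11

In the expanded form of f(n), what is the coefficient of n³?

Write f(n) = an³ + bn² + cn + d; the 4 given values yield a linear system in the 4 coefficients.
Solving, f(n) = -n³ + 3n² + 5n - 4.
The coefficient of n³ is -1.

-1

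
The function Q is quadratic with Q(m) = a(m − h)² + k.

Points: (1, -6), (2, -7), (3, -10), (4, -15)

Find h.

First differences -1, -3, -5; second difference -2 = 2a, so a = -1.
Expanding, the m-coefficient is −2ah = 2h; matching it to the data gives h = 1, and then k = -6.
So Q(m) = -1(m − 1)² − 6.
Hence h = 1.

1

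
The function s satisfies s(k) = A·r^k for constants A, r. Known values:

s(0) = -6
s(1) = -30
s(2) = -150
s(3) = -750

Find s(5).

Consecutive ratio: -30/(-6) = 5, and -150/(-30) = 5, so r = 5.
Then A·5^0 = -6 gives A = -6, and s(k) = -6·5^k.
s(5) = -6·5^5 = -18750.

-18750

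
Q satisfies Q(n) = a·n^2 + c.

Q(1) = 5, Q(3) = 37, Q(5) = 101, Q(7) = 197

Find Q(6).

145

From Q(1) = 5 and Q(3) = 37: 1a + c = 5 and 9a + c = 37.
Subtracting: 8a = 32, so a = 4; then c = 5 − 4·1 = 1.
So Q(n) = 4n² + 1, and Q(6) = 145.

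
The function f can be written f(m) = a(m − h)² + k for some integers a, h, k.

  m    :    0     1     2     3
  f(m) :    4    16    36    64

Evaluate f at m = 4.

First differences 12, 20, 28; second difference 8 = 2a, so a = 4.
Expanding, the m-coefficient is −2ah = -8h; matching it to the data gives h = -1, and then k = 0.
So f(m) = 4(m + 1)² + 0.
f(4) = 4·5² + 0 = 100.

100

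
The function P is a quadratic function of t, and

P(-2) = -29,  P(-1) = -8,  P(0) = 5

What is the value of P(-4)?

Write P(t) = at² + bt + c; the 3 given values yield a linear system in the 3 coefficients.
Solving, P(t) = -4t² + 9t + 5.
Then P(-4) = -95.

-95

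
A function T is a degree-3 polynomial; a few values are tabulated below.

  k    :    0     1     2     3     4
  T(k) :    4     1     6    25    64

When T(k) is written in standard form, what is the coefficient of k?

First differences: -3, 5, 19, 39. Second differences: 8, 14, 20. Third differences: 6, 6.
Level-3 differences are constant, so T has degree 3.
Fitting a degree-3 polynomial gives T(k) = k³ + k² - 5k + 4.
The coefficient of k is -5.

-5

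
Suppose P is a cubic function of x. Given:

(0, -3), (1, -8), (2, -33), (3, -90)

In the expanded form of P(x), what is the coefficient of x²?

-4

Write P(x) = ax³ + bx² + cx + d; the 4 given values yield a linear system in the 4 coefficients.
Solving, P(x) = -2x³ - 4x² + x - 3.
The coefficient of x² is -4.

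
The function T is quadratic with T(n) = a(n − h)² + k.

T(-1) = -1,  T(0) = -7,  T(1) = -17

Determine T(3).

First differences -6, -10; second difference -4 = 2a, so a = -2.
Expanding, the n-coefficient is −2ah = 4h; matching it to the data gives h = -2, and then k = 1.
So T(n) = -2(n + 2)² + 1.
T(3) = -2·5² + 1 = -49.

-49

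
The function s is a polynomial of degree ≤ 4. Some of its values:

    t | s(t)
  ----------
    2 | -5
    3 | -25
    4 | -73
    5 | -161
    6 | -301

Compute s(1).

First differences: -20, -48, -88, -140. Second differences: -28, -40, -52. Third differences: -12, -12.
Level-3 differences are constant, so s has degree 3.
Fitting a degree-3 polynomial gives s(t) = -2t³ + 4t² - 2t - 1.
Then s(1) = -1.

-1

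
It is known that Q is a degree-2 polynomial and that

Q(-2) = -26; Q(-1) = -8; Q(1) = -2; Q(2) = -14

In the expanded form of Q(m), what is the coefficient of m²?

Write Q(m) = am² + bm + c; the 4 given values yield a linear system in the 3 coefficients.
Solving, Q(m) = -5m² + 3m.
The coefficient of m² is -5.

-5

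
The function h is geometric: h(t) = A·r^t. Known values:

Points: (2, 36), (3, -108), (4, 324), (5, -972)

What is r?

-3

Consecutive ratio: -108/36 = -3, and 324/(-108) = -3, so r = -3.
Then A·(-3)^2 = 36 gives A = 4, and h(t) = 4·(-3)^t.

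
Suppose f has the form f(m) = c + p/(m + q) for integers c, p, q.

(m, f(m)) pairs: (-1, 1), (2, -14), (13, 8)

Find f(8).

(f(m) − c)(m + q) = p for each data point; the three points give a linear system in c and q, then p follows.
Solving: c = 6, q = -3, p = 20, so f(m) = 6 + 20/(m − 3).
Then f(8) = 6 + 20/5 = 10.

10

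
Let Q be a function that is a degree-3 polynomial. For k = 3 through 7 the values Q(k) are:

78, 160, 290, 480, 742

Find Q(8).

First differences: 82, 130, 190, 262. Second differences: 48, 60, 72. Third differences: 12, 12.
Level-3 differences are constant, so Q has degree 3.
Extending the table by one column gives the next first difference 346, so Q(8) = 742 + 346 = 1088.

1088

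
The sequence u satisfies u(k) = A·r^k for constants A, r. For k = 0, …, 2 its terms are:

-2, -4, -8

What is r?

Consecutive ratio: -4/(-2) = 2, and -8/(-4) = 2, so r = 2.
Then A·2^0 = -2 gives A = -2, and u(k) = -2·2^k.

2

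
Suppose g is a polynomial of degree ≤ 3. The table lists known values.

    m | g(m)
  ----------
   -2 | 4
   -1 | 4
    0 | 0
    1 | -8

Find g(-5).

First differences: 0, -4, -8. Second differences: -4, -4.
Level-2 differences are constant, so g has degree 2.
Fitting a degree-2 polynomial gives g(m) = -2m² - 6m.
Then g(-5) = -20.

-20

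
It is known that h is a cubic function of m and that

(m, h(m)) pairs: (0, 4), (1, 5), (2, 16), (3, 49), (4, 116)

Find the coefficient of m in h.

First differences: 1, 11, 33, 67. Second differences: 10, 22, 34. Third differences: 12, 12.
Level-3 differences are constant, so h has degree 3.
Fitting a degree-3 polynomial gives h(m) = 2m³ - m² + 4.
The coefficient of m is 0.

0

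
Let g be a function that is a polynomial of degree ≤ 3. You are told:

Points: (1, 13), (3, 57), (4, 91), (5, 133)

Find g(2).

31

Write g(t) = at³ + bt² + ct + d; the 4 given values yield a linear system in the 4 coefficients.
Solving, the leading coefficient vanishes, and g(t) = 4t² + 6t + 3.
Then g(2) = 31.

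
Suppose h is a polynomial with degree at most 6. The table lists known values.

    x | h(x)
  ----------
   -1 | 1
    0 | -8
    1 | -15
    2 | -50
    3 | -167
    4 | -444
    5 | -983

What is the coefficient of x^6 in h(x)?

0

First differences: -9, -7, -35, -117, -277, -539. Second differences: 2, -28, -82, -160, -262. Third differences: -30, -54, -78, -102. Fourth differences: -24, -24, -24.
Level-4 differences are constant, so h has degree 4.
Fitting a degree-4 polynomial gives h(x) = -x^4 - 3x³ + 2x² - 5x - 8.
The coefficient of x^6 is 0.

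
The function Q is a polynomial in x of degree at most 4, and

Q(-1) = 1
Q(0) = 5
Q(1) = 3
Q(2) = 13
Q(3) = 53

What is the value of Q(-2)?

-27

First differences: 4, -2, 10, 40. Second differences: -6, 12, 30. Third differences: 18, 18.
Level-3 differences are constant, so Q has degree 3.
Fitting a degree-3 polynomial gives Q(x) = 3x³ - 3x² - 2x + 5.
Then Q(-2) = -27.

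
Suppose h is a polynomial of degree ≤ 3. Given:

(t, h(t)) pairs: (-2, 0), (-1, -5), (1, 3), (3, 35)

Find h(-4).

Write h(t) = at³ + bt² + ct + d; the 4 given values yield a linear system in the 4 coefficients.
Solving, the leading coefficient vanishes, and h(t) = 3t² + 4t - 4.
Then h(-4) = 28.

28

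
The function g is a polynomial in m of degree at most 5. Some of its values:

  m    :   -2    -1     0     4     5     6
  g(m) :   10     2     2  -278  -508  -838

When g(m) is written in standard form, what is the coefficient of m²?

-5

Write g(m) = am^5 + bm^4 + cm³ + dm² + em + p; the 6 given values yield a linear system in the 6 coefficients.
Solving, the top 2 coefficients vanish, and g(m) = -3m³ - 5m² - 2m + 2.
The coefficient of m² is -5.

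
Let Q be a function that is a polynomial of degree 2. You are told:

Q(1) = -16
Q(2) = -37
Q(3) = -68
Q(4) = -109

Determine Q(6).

First differences: -21, -31, -41. Second differences: -10, -10.
Level-2 differences are constant, so Q has degree 2.
Fitting a degree-2 polynomial gives Q(k) = -5k² - 6k - 5.
Then Q(6) = -221.

-221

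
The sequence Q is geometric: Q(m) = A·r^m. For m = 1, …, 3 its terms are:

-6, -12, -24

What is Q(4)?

Consecutive ratio: -12/(-6) = 2, and -24/(-12) = 2, so r = 2.
Then A·2^1 = -6 gives A = -3, and Q(m) = -3·2^m.
Q(4) = -3·2^4 = -48.

-48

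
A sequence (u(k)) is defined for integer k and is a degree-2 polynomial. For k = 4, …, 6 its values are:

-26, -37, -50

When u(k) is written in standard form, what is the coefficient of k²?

Write u(k) = ak² + bk + c; the 3 given values yield a linear system in the 3 coefficients.
Solving, u(k) = -k² - 2k - 2.
The coefficient of k² is -1.

-1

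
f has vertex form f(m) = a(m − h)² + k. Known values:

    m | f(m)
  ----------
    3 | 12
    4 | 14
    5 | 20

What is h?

3

First differences 2, 6; second difference 4 = 2a, so a = 2.
Expanding, the m-coefficient is −2ah = -4h; matching it to the data gives h = 3, and then k = 12.
So f(m) = 2(m − 3)² + 12.
Hence h = 3.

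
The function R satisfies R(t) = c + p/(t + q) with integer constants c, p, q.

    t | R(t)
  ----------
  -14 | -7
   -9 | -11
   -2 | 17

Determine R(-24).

-5

(R(t) − c)(t + q) = p for each data point; the three points give a linear system in c and q, then p follows.
Solving: c = -3, q = 4, p = 40, so R(t) = -3 + 40/(t + 4).
Then R(-24) = -3 + 40/(-20) = -5.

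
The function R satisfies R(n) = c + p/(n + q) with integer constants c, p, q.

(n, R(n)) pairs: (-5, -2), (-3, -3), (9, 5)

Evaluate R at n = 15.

(R(n) − c)(n + q) = p for each data point; the three points give a linear system in c and q, then p follows.
Solving: c = 1, q = -3, p = 24, so R(n) = 1 + 24/(n − 3).
Then R(15) = 1 + 24/12 = 3.

3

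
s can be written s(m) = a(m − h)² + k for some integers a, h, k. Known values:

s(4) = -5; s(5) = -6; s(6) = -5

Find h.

First differences -1, 1; second difference 2 = 2a, so a = 1.
Expanding, the m-coefficient is −2ah = -2h; matching it to the data gives h = 5, and then k = -6.
So s(m) = 1(m − 5)² − 6.
Hence h = 5.

5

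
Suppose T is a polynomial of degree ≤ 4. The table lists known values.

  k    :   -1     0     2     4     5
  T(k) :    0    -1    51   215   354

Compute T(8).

Write T(k) = ak^4 + bk³ + ck² + dk + e; the 5 given values yield a linear system in the 5 coefficients.
Solving, the leading coefficient vanishes, and T(k) = k³ + 8k² + 6k - 1.
Then T(8) = 1071.

1071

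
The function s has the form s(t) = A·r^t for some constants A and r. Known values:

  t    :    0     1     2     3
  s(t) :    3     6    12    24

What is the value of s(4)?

Consecutive ratio: 6/3 = 2, and 12/6 = 2, so r = 2.
Then A·2^0 = 3 gives A = 3, and s(t) = 3·2^t.
s(4) = 3·2^4 = 48.

48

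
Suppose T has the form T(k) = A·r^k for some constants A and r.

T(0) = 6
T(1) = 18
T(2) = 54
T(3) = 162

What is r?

3

Consecutive ratio: 18/6 = 3, and 54/18 = 3, so r = 3.
Then A·3^0 = 6 gives A = 6, and T(k) = 6·3^k.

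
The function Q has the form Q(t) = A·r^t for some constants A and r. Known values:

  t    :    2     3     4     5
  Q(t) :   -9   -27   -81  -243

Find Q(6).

-729

Consecutive ratio: -27/(-9) = 3, and -81/(-27) = 3, so r = 3.
Then A·3^2 = -9 gives A = -1, and Q(t) = -1·3^t.
Q(6) = -1·3^6 = -729.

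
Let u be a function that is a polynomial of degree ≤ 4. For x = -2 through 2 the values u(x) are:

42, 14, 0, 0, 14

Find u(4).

84

Write u(x) = ax^4 + bx³ + cx² + dx + e; the 5 given values yield a linear system in the 5 coefficients.
Solving, the top 2 coefficients vanish, and u(x) = 7x² - 7x.
Then u(4) = 84.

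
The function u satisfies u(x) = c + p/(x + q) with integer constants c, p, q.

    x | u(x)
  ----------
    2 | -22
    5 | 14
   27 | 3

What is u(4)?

(u(x) − c)(x + q) = p for each data point; the three points give a linear system in c and q, then p follows.
Solving: c = 2, q = -3, p = 24, so u(x) = 2 + 24/(x − 3).
Then u(4) = 2 + 24/1 = 26.

26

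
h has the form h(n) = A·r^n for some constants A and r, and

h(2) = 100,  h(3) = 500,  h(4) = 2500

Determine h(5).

12500

Consecutive ratio: 500/100 = 5, and 2500/500 = 5, so r = 5.
Then A·5^2 = 100 gives A = 4, and h(n) = 4·5^n.
h(5) = 4·5^5 = 12500.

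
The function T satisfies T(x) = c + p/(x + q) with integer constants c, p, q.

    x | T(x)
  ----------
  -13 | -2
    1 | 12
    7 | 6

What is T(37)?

3

(T(x) − c)(x + q) = p for each data point; the three points give a linear system in c and q, then p follows.
Solving: c = 2, q = 3, p = 40, so T(x) = 2 + 40/(x + 3).
Then T(37) = 2 + 40/40 = 3.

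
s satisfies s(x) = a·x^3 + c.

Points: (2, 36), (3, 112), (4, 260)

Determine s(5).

504

From s(2) = 36 and s(3) = 112: 8a + c = 36 and 27a + c = 112.
Subtracting: 19a = 76, so a = 4; then c = 36 − 4·8 = 4.
So s(x) = 4x³ + 4, and s(5) = 504.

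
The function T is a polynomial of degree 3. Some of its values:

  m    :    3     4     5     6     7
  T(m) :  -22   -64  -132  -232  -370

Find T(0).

Write T(m) = am³ + bm² + cm + d; the 5 given values yield a linear system in the 4 coefficients.
Solving, T(m) = -m³ - m² + 2m + 8.
Then T(0) = 8.

8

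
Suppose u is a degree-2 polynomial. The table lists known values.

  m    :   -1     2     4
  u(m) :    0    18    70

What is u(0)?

-2

Write u(m) = am² + bm + c; the 3 given values yield a linear system in the 3 coefficients.
Solving, u(m) = 4m² + 2m - 2.
The constant term is u(0) = -2.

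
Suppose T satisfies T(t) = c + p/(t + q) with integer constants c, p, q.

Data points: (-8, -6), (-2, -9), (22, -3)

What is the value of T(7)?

0

(T(t) − c)(t + q) = p for each data point; the three points give a linear system in c and q, then p follows.
Solving: c = -4, q = -2, p = 20, so T(t) = -4 + 20/(t − 2).
Then T(7) = -4 + 20/5 = 0.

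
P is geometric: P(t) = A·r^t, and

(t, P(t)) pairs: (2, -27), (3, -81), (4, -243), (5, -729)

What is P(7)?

-6561

Consecutive ratio: -81/(-27) = 3, and -243/(-81) = 3, so r = 3.
Then A·3^2 = -27 gives A = -3, and P(t) = -3·3^t.
P(7) = -3·3^7 = -6561.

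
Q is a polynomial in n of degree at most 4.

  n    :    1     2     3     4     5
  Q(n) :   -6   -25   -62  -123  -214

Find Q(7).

Write Q(n) = an^4 + bn³ + cn² + dn + e; the 5 given values yield a linear system in the 5 coefficients.
Solving, the leading coefficient vanishes, and Q(n) = -n³ - 3n² - 3n + 1.
Then Q(7) = -510.

-510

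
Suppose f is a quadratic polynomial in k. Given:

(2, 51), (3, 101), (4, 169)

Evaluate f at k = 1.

Write f(k) = ak² + bk + c; the 3 given values yield a linear system in the 3 coefficients.
Solving, f(k) = 9k² + 5k + 5.
Then f(1) = 19.

19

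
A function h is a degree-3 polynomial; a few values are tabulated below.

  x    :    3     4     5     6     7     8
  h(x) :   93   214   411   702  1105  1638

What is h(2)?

30

First differences: 121, 197, 291, 403, 533. Second differences: 76, 94, 112, 130. Third differences: 18, 18, 18.
Level-3 differences are constant, so h has degree 3.
Fitting a degree-3 polynomial gives h(x) = 3x³ + 2x² - 4x + 6.
Then h(2) = 30.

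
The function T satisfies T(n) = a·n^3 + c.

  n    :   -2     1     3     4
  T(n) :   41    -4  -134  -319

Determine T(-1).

From T(-2) = 41 and T(1) = -4: -8a + c = 41 and 1a + c = -4.
Subtracting: 9a = -45, so a = -5; then c = 41 − (-5)·(-8) = 1.
So T(n) = -5n³ + 1, and T(-1) = 6.

6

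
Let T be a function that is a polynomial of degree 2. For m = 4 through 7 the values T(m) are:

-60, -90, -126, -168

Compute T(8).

Write T(m) = am² + bm + c; the 4 given values yield a linear system in the 3 coefficients.
Solving, T(m) = -3m² - 3m.
Then T(8) = -216.

-216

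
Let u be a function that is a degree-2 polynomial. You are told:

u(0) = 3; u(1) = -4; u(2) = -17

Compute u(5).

-92

Write u(t) = at² + bt + c; the 3 given values yield a linear system in the 3 coefficients.
Solving, u(t) = -3t² - 4t + 3.
Then u(5) = -92.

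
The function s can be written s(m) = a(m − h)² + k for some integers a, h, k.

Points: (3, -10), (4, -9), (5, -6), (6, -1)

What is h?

First differences 1, 3, 5; second difference 2 = 2a, so a = 1.
Expanding, the m-coefficient is −2ah = -2h; matching it to the data gives h = 3, and then k = -10.
So s(m) = 1(m − 3)² − 10.
Hence h = 3.

3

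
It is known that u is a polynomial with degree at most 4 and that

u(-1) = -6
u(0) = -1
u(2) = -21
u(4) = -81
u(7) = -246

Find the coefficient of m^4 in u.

0

Write u(m) = am^4 + bm³ + cm² + dm + e; the 5 given values yield a linear system in the 5 coefficients.
Solving, the top 2 coefficients vanish, and u(m) = -5m² - 1.
The coefficient of m^4 is 0.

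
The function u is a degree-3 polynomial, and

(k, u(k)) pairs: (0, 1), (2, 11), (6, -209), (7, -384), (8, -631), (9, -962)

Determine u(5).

Write u(k) = ak³ + bk² + ck + d; the 6 given values yield a linear system in the 4 coefficients.
Solving, u(k) = -2k³ + 6k² + k + 1.
Then u(5) = -94.

-94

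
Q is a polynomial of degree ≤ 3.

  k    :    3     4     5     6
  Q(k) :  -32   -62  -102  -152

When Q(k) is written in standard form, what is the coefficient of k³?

0

Write Q(k) = ak³ + bk² + ck + d; the 4 given values yield a linear system in the 4 coefficients.
Solving, the leading coefficient vanishes, and Q(k) = -5k² + 5k - 2.
The coefficient of k³ is 0.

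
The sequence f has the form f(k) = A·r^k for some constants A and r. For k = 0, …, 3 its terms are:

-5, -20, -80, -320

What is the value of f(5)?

-5120

Consecutive ratio: -20/(-5) = 4, and -80/(-20) = 4, so r = 4.
Then A·4^0 = -5 gives A = -5, and f(k) = -5·4^k.
f(5) = -5·4^5 = -5120.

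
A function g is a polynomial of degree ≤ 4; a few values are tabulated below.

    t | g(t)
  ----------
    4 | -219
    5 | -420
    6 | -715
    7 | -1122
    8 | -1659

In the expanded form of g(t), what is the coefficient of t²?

First differences: -201, -295, -407, -537. Second differences: -94, -112, -130. Third differences: -18, -18.
Level-3 differences are constant, so g has degree 3.
Fitting a degree-3 polynomial gives g(t) = -3t³ - 2t² + 5.
The coefficient of t² is -2.

-2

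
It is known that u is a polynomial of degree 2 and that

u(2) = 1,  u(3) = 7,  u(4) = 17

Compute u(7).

71

Write u(k) = ak² + bk + c; the 3 given values yield a linear system in the 3 coefficients.
Solving, u(k) = 2k² - 4k + 1.
Then u(7) = 71.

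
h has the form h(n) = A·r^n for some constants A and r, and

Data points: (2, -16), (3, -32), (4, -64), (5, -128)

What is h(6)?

-256

Consecutive ratio: -32/(-16) = 2, and -64/(-32) = 2, so r = 2.
Then A·2^2 = -16 gives A = -4, and h(n) = -4·2^n.
h(6) = -4·2^6 = -256.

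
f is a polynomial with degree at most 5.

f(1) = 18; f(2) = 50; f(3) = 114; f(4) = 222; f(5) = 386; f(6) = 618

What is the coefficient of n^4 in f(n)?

Write f(n) = an^5 + bn^4 + cn³ + dn² + en + p; the 6 given values yield a linear system in the 6 coefficients.
Solving, the top 2 coefficients vanish, and f(n) = 2n³ + 4n² + 6n + 6.
The coefficient of n^4 is 0.

0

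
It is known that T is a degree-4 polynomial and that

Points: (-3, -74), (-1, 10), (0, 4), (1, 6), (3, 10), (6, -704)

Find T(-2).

Write T(n) = an^4 + bn³ + cn² + dn + e; the 6 given values yield a linear system in the 5 coefficients.
Solving, T(n) = -n^4 + 2n³ + 5n² - 4n + 4.
Then T(-2) = 0.

0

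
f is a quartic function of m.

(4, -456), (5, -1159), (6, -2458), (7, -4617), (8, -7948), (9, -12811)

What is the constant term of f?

-4

First differences: -703, -1299, -2159, -3331, -4863. Second differences: -596, -860, -1172, -1532. Third differences: -264, -312, -360. Fourth differences: -48, -48.
Level-4 differences are constant, so f has degree 4.
Fitting a degree-4 polynomial gives f(m) = -2m^4 + 4m² - m - 4.
The constant term is f(0) = -4.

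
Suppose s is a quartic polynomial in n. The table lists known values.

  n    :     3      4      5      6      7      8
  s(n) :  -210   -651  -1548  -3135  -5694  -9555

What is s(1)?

0

First differences: -441, -897, -1587, -2559, -3861. Second differences: -456, -690, -972, -1302. Third differences: -234, -282, -330. Fourth differences: -48, -48.
Level-4 differences are constant, so s has degree 4.
Fitting a degree-4 polynomial gives s(n) = -2n^4 - 3n³ + 2n² + 6n - 3.
Then s(1) = 0.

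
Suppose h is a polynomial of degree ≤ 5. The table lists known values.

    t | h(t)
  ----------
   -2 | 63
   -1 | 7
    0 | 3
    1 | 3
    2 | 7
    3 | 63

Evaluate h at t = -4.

First differences: -56, -4, 0, 4, 56. Second differences: 52, 4, 4, 52. Third differences: -48, 0, 48. Fourth differences: 48, 48.
Level-4 differences are constant, so h has degree 4.
Fitting a degree-4 polynomial gives h(t) = 2t^4 - 4t³ + 2t + 3.
Then h(-4) = 763.

763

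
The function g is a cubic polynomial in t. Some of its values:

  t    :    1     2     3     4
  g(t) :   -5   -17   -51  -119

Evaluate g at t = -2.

Write g(t) = at³ + bt² + ct + d; the 4 given values yield a linear system in the 4 coefficients.
Solving, g(t) = -2t³ + t² - t - 3.
Then g(-2) = 19.

19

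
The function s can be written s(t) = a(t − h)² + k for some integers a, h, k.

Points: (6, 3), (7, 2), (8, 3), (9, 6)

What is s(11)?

First differences -1, 1, 3; second difference 2 = 2a, so a = 1.
Expanding, the t-coefficient is −2ah = -2h; matching it to the data gives h = 7, and then k = 2.
So s(t) = 1(t − 7)² + 2.
s(11) = 1·4² + 2 = 18.

18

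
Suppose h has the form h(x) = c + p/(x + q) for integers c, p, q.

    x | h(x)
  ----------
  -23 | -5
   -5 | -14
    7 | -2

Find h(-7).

-9

(h(x) − c)(x + q) = p for each data point; the three points give a linear system in c and q, then p follows.
Solving: c = -4, q = 3, p = 20, so h(x) = -4 + 20/(x + 3).
Then h(-7) = -4 + 20/(-4) = -9.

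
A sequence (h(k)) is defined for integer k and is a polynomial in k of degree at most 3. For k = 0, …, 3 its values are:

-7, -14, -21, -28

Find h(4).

-35

First differences: -7, -7, -7.
Level-1 differences are constant, so h has degree 1.
Fitting a degree-1 polynomial gives h(k) = -7k - 7.
Then h(4) = -35.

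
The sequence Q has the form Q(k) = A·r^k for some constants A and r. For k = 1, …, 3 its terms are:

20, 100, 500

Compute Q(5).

12500

Consecutive ratio: 100/20 = 5, and 500/100 = 5, so r = 5.
Then A·5^1 = 20 gives A = 4, and Q(k) = 4·5^k.
Q(5) = 4·5^5 = 12500.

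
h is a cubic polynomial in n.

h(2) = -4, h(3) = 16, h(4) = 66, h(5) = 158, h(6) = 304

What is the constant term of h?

-2

First differences: 20, 50, 92, 146. Second differences: 30, 42, 54. Third differences: 12, 12.
Level-3 differences are constant, so h has degree 3.
Fitting a degree-3 polynomial gives h(n) = 2n³ - 3n² - 3n - 2.
The constant term is h(0) = -2.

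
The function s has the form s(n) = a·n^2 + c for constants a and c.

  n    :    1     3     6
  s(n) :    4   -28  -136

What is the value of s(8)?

From s(1) = 4 and s(3) = -28: 1a + c = 4 and 9a + c = -28.
Subtracting: 8a = -32, so a = -4; then c = 4 − (-4)·1 = 8.
So s(n) = -4n² + 8, and s(8) = -248.

-248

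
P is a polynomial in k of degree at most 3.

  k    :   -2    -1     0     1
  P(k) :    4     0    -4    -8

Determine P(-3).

8

Write P(k) = ak³ + bk² + ck + d; the 4 given values yield a linear system in the 4 coefficients.
Solving, the top 2 coefficients vanish, and P(k) = -4k - 4.
Then P(-3) = 8.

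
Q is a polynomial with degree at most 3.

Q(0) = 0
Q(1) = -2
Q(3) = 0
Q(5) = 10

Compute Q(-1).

4

Write Q(x) = ax³ + bx² + cx + d; the 4 given values yield a linear system in the 4 coefficients.
Solving, the leading coefficient vanishes, and Q(x) = x² - 3x.
Then Q(-1) = 4.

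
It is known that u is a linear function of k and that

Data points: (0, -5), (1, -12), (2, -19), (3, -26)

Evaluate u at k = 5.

First differences: -7, -7, -7.
Level-1 differences are constant, so u has degree 1.
Fitting a degree-1 polynomial gives u(k) = -7k - 5.
Then u(5) = -40.

-40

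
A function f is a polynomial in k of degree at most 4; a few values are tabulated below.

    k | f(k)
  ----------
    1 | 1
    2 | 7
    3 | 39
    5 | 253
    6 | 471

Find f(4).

115

Write f(k) = ak^4 + bk³ + ck² + dk + e; the 5 given values yield a linear system in the 5 coefficients.
Solving, the leading coefficient vanishes, and f(k) = 3k³ - 5k² + 3.
Then f(4) = 115.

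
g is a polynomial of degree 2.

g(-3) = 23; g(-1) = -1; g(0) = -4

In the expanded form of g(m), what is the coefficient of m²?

3

Write g(m) = am² + bm + c; the 3 given values yield a linear system in the 3 coefficients.
Solving, g(m) = 3m² - 4.
The coefficient of m² is 3.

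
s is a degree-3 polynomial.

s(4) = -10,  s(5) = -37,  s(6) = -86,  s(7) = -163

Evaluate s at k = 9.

Write s(k) = ak³ + bk² + ck + d; the 4 given values yield a linear system in the 4 coefficients.
Solving, s(k) = -k³ + 4k² - 2k - 2.
Then s(9) = -425.

-425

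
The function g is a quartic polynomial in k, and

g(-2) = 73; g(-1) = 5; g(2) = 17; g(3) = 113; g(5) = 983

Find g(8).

6953

Write g(k) = ak^4 + bk³ + ck² + dk + e; the 5 given values yield a linear system in the 5 coefficients.
Solving, g(k) = 2k^4 - 3k³ + 5k² - 2k - 7.
Then g(8) = 6953.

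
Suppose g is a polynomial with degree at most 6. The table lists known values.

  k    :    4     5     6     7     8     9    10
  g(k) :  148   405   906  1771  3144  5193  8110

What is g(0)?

First differences: 257, 501, 865, 1373, 2049, 2917. Second differences: 244, 364, 508, 676, 868. Third differences: 120, 144, 168, 192. Fourth differences: 24, 24, 24.
Level-4 differences are constant, so g has degree 4.
Fitting a degree-4 polynomial gives g(k) = k^4 - 2k³ + k² + k.
The constant term is g(0) = 0.

0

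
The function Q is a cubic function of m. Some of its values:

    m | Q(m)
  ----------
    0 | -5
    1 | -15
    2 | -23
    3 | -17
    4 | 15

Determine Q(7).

Write Q(m) = am³ + bm² + cm + d; the 5 given values yield a linear system in the 4 coefficients.
Solving, Q(m) = 2m³ - 5m² - 7m - 5.
Then Q(7) = 387.

387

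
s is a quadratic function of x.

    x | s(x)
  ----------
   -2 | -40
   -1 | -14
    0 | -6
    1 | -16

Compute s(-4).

-146

First differences: 26, 8, -10. Second differences: -18, -18.
Level-2 differences are constant, so s has degree 2.
Fitting a degree-2 polynomial gives s(x) = -9x² - x - 6.
Then s(-4) = -146.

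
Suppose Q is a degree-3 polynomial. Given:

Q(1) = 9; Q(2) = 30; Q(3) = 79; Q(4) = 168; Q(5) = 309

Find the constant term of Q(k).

First differences: 21, 49, 89, 141. Second differences: 28, 40, 52. Third differences: 12, 12.
Level-3 differences are constant, so Q has degree 3.
Fitting a degree-3 polynomial gives Q(k) = 2k³ + 2k² + k + 4.
The constant term is Q(0) = 4.

4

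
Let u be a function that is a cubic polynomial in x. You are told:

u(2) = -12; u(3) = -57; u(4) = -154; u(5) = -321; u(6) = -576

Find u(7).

-937

First differences: -45, -97, -167, -255. Second differences: -52, -70, -88. Third differences: -18, -18.
Level-3 differences are constant, so u has degree 3.
Fitting a degree-3 polynomial gives u(x) = -3x³ + x² + 7x - 6.
Then u(7) = -937.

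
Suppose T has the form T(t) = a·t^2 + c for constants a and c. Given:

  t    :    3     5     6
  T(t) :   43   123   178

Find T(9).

403

From T(3) = 43 and T(5) = 123: 9a + c = 43 and 25a + c = 123.
Subtracting: 16a = 80, so a = 5; then c = 43 − 5·9 = -2.
So T(t) = 5t² − 2, and T(9) = 403.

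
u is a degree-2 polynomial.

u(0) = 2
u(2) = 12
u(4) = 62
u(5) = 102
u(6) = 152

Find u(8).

Write u(m) = am² + bm + c; the 5 given values yield a linear system in the 3 coefficients.
Solving, u(m) = 5m² - 5m + 2.
Then u(8) = 282.

282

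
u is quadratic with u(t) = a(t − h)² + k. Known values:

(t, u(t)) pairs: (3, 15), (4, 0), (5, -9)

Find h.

6

First differences -15, -9; second difference 6 = 2a, so a = 3.
Expanding, the t-coefficient is −2ah = -6h; matching it to the data gives h = 6, and then k = -12.
So u(t) = 3(t − 6)² − 12.
Hence h = 6.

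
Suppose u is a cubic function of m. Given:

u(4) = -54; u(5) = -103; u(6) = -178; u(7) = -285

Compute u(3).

Write u(m) = am³ + bm² + cm + d; the 4 given values yield a linear system in the 4 coefficients.
Solving, u(m) = -m³ + 2m² - 6m + 2.
Then u(3) = -25.

-25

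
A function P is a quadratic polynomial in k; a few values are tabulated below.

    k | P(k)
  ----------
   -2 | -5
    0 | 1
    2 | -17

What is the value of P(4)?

Write P(k) = ak² + bk + c; the 3 given values yield a linear system in the 3 coefficients.
Solving, P(k) = -3k² - 3k + 1.
Then P(4) = -59.

-59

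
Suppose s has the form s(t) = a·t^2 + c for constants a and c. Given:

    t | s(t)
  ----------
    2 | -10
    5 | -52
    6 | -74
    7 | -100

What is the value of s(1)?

From s(2) = -10 and s(5) = -52: 4a + c = -10 and 25a + c = -52.
Subtracting: 21a = -42, so a = -2; then c = -10 − (-2)·4 = -2.
So s(t) = -2t² − 2, and s(1) = -4.

-4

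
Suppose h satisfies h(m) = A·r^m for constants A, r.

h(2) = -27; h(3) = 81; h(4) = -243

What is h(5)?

729

Consecutive ratio: 81/(-27) = -3, and -243/81 = -3, so r = -3.
Then A·(-3)^2 = -27 gives A = -3, and h(m) = -3·(-3)^m.
h(5) = -3·(-3)^5 = 729.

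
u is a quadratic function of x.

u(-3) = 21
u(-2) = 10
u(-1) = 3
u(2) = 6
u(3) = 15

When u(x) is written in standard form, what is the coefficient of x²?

2

Write u(x) = ax² + bx + c; the 5 given values yield a linear system in the 3 coefficients.
Solving, u(x) = 2x² - x.
The coefficient of x² is 2.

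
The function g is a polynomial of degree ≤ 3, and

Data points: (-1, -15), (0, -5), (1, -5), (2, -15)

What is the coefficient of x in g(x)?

Write g(x) = ax³ + bx² + cx + d; the 4 given values yield a linear system in the 4 coefficients.
Solving, the leading coefficient vanishes, and g(x) = -5x² + 5x - 5.
The coefficient of x is 5.

5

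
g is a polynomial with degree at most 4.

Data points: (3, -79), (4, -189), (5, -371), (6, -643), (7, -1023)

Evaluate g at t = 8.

Write g(t) = at^4 + bt³ + ct² + dt + e; the 5 given values yield a linear system in the 5 coefficients.
Solving, the leading coefficient vanishes, and g(t) = -3t³ + t - 1.
Then g(8) = -1529.

-1529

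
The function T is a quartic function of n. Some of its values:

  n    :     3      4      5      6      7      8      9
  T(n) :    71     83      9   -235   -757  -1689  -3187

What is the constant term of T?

Write T(n) = an^4 + bn³ + cn² + dn + e; the 7 given values yield a linear system in the 5 coefficients.
Solving, T(n) = -n^4 + 4n³ + 6n² - 3n - 1.
The constant term is T(0) = -1.

-1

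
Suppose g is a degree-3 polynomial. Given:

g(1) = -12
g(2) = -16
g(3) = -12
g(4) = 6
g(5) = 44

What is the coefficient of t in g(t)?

First differences: -4, 4, 18, 38. Second differences: 8, 14, 20. Third differences: 6, 6.
Level-3 differences are constant, so g has degree 3.
Fitting a degree-3 polynomial gives g(t) = t³ - 2t² - 5t - 6.
The coefficient of t is -5.

-5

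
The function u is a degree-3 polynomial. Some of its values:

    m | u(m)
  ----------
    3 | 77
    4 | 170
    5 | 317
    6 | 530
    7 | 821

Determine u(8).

First differences: 93, 147, 213, 291. Second differences: 54, 66, 78. Third differences: 12, 12.
Level-3 differences are constant, so u has degree 3.
Extending the table by one column gives the next first difference 381, so u(8) = 821 + 381 = 1202.

1202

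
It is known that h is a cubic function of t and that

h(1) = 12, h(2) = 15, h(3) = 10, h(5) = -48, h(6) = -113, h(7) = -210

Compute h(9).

-524

Write h(t) = at³ + bt² + ct + d; the 6 given values yield a linear system in the 4 coefficients.
Solving, h(t) = -t³ + 2t² + 4t + 7.
Then h(9) = -524.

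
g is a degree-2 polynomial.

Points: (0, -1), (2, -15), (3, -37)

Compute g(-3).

-55

Write g(t) = at² + bt + c; the 3 given values yield a linear system in the 3 coefficients.
Solving, g(t) = -5t² + 3t - 1.
Then g(-3) = -55.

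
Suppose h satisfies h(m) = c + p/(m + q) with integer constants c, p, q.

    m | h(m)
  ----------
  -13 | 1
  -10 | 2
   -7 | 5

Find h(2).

-4

(h(m) − c)(m + q) = p for each data point; the three points give a linear system in c and q, then p follows.
Solving: c = -1, q = 4, p = -18, so h(m) = -1 − 18/(m + 4).
Then h(2) = -1 − 18/6 = -4.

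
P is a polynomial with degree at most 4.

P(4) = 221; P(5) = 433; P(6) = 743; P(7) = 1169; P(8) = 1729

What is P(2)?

19

First differences: 212, 310, 426, 560. Second differences: 98, 116, 134. Third differences: 18, 18.
Level-3 differences are constant, so P has degree 3.
Fitting a degree-3 polynomial gives P(x) = 3x³ + 4x² - 7x - 7.
Then P(2) = 19.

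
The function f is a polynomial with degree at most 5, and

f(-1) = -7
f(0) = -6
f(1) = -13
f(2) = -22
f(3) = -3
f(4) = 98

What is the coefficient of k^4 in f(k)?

1

First differences: 1, -7, -9, 19, 101. Second differences: -8, -2, 28, 82. Third differences: 6, 30, 54. Fourth differences: 24, 24.
Level-4 differences are constant, so f has degree 4.
Fitting a degree-4 polynomial gives f(k) = k^4 - k³ - 5k² - 2k - 6.
The coefficient of k^4 is 1.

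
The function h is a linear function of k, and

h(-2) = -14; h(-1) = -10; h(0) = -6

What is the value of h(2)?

Write h(k) = ak + b; the 3 given values yield a linear system in the 2 coefficients.
Solving, h(k) = 4k - 6.
Then h(2) = 2.

2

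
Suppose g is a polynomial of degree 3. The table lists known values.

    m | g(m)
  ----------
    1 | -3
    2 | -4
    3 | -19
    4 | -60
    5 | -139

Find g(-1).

Write g(m) = am³ + bm² + cm + d; the 5 given values yield a linear system in the 4 coefficients.
Solving, g(m) = -2m³ + 5m² - 2m - 4.
Then g(-1) = 5.

5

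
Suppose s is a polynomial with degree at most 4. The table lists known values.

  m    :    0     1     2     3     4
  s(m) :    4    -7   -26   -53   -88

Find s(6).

First differences: -11, -19, -27, -35. Second differences: -8, -8, -8.
Level-2 differences are constant, so s has degree 2.
Fitting a degree-2 polynomial gives s(m) = -4m² - 7m + 4.
Then s(6) = -182.

-182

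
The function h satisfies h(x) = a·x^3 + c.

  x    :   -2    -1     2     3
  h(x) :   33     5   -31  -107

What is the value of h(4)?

From h(-2) = 33 and h(-1) = 5: -8a + c = 33 and -1a + c = 5.
Subtracting: 7a = -28, so a = -4; then c = 33 − (-4)·(-8) = 1.
So h(x) = -4x³ + 1, and h(4) = -255.

-255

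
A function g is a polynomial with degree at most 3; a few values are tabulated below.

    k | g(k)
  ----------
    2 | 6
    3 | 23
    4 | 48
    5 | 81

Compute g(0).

First differences: 17, 25, 33. Second differences: 8, 8.
Level-2 differences are constant, so g has degree 2.
Fitting a degree-2 polynomial gives g(k) = 4k² - 3k - 4.
Then g(0) = -4.

-4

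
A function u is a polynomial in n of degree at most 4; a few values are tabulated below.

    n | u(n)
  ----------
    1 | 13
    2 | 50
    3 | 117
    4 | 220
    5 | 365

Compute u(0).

0

First differences: 37, 67, 103, 145. Second differences: 30, 36, 42. Third differences: 6, 6.
Level-3 differences are constant, so u has degree 3.
Fitting a degree-3 polynomial gives u(n) = n³ + 9n² + 3n.
Then u(0) = 0.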